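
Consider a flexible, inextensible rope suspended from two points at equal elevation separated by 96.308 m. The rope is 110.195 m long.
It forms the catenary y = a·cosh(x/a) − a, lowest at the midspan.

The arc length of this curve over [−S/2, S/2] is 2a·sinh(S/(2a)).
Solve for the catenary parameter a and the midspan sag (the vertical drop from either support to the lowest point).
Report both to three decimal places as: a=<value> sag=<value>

a=52.855 sag=23.495

seed: a₀ = √(S³/(24(L−S))) = √(96.308³/(24·13.887)) = 51.770661
iter 1: u=0.930141  f(a)=+6.132e-01  f'(a)=-5.844e-01  a ← 51.770661 − (+6.132e-01/-5.844e-01) = 52.820111
iter 2: u=0.911660  f(a)=+1.914e-02  f'(a)=-5.484e-01  a ← 52.820111 − (+1.914e-02/-5.484e-01) = 52.855019
iter 3: u=0.911058  f(a)=+1.999e-05  f'(a)=-5.472e-01  a ← 52.855019 − (+1.999e-05/-5.472e-01) = 52.855056
iter 4: u=0.911058  f(a)=+2.181e-11  f'(a)=-5.472e-01  a ← 52.855056 − (+2.181e-11/-5.472e-01) = 52.855056
converged: |Δa| < 1e-12 after 4 iterations
sag = a·(cosh(S/(2a)) − 1) = 52.855056·(cosh(0.911058) − 1) = 23.495396
T_max/T_min = cosh(S/(2a)) = 1.444525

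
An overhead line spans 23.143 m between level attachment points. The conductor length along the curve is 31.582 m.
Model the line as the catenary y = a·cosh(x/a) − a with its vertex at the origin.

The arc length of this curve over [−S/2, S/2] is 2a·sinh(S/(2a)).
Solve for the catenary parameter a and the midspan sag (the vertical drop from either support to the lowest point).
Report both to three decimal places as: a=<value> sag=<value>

a=8.219 sag=9.583

seed: a₀ = √(S³/(24(L−S))) = √(23.143³/(24·8.439)) = 7.823091
iter 1: u=1.479147  f(a)=+9.728e-01  f'(a)=-2.668e+00  a ← 7.823091 − (+9.728e-01/-2.668e+00) = 8.187705
iter 2: u=1.413278  f(a)=+7.214e-02  f'(a)=-2.286e+00  a ← 8.187705 − (+7.214e-02/-2.286e+00) = 8.219269
iter 3: u=1.407850  f(a)=+4.670e-04  f'(a)=-2.256e+00  a ← 8.219269 − (+4.670e-04/-2.256e+00) = 8.219476
iter 4: u=1.407815  f(a)=+1.985e-08  f'(a)=-2.256e+00  a ← 8.219476 − (+1.985e-08/-2.256e+00) = 8.219476
iter 5: u=1.407815  f(a)=-7.105e-15  f'(a)=-2.256e+00  a ← 8.219476 − (-7.105e-15/-2.256e+00) = 8.219476
converged: |Δa| < 1e-12 after 5 iterations
sag = a·(cosh(S/(2a)) − 1) = 8.219476·(cosh(1.407815) − 1) = 9.582644
T_max/T_min = cosh(S/(2a)) = 2.165846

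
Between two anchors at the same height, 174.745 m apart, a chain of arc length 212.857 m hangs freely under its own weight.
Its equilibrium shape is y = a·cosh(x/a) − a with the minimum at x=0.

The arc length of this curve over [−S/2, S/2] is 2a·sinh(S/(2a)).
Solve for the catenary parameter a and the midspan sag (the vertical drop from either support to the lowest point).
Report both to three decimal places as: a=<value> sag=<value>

seed: a₀ = √(S³/(24(L−S))) = √(174.745³/(24·38.112)) = 76.378416
iter 1: u=1.143942  f(a)=+2.573e+00  f'(a)=-1.135e+00  a ← 76.378416 − (+2.573e+00/-1.135e+00) = 78.645545
iter 2: u=1.110966  f(a)=+1.190e-01  f'(a)=-1.032e+00  a ← 78.645545 − (+1.190e-01/-1.032e+00) = 78.760847
iter 3: u=1.109339  f(a)=+2.819e-04  f'(a)=-1.027e+00  a ← 78.760847 − (+2.819e-04/-1.027e+00) = 78.761122
iter 4: u=1.109335  f(a)=+1.590e-09  f'(a)=-1.027e+00  a ← 78.761122 − (+1.590e-09/-1.027e+00) = 78.761122
iter 5: u=1.109335  f(a)=+0.000e+00  f'(a)=-1.027e+00  a ← 78.761122 − (+0.000e+00/-1.027e+00) = 78.761122
converged: |Δa| < 1e-12 after 5 iterations
sag = a·(cosh(S/(2a)) − 1) = 78.761122·(cosh(1.109335) − 1) = 53.641068
T_max/T_min = cosh(S/(2a)) = 1.681060

a=78.761 sag=53.641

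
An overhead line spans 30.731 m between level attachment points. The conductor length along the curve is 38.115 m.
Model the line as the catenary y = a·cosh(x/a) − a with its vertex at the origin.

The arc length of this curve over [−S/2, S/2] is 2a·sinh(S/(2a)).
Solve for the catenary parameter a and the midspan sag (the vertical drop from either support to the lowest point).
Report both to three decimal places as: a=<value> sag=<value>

a=13.235 sag=9.967

seed: a₀ = √(S³/(24(L−S))) = √(30.731³/(24·7.384)) = 12.797159
iter 1: u=1.200696  f(a)=+5.509e-01  f'(a)=-1.329e+00  a ← 12.797159 − (+5.509e-01/-1.329e+00) = 13.211632
iter 2: u=1.163028  f(a)=+2.790e-02  f'(a)=-1.198e+00  a ← 13.211632 − (+2.790e-02/-1.198e+00) = 13.234924
iter 3: u=1.160981  f(a)=+7.998e-05  f'(a)=-1.191e+00  a ← 13.234924 − (+7.998e-05/-1.191e+00) = 13.234991
iter 4: u=1.160975  f(a)=+6.615e-10  f'(a)=-1.191e+00  a ← 13.234991 − (+6.615e-10/-1.191e+00) = 13.234991
iter 5: u=1.160975  f(a)=+1.421e-14  f'(a)=-1.191e+00  a ← 13.234991 − (+1.421e-14/-1.191e+00) = 13.234991
converged: |Δa| < 1e-12 after 5 iterations
sag = a·(cosh(S/(2a)) − 1) = 13.234991·(cosh(1.160975) − 1) = 9.967450
T_max/T_min = cosh(S/(2a)) = 1.753113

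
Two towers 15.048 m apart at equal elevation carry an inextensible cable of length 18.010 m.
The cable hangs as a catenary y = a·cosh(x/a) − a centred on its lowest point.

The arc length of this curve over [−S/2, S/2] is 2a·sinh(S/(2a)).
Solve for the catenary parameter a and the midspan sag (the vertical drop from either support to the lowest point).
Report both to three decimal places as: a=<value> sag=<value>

seed: a₀ = √(S³/(24(L−S))) = √(15.048³/(24·2.962)) = 6.923410
iter 1: u=1.086748  f(a)=+1.799e-01  f'(a)=-9.611e-01  a ← 6.923410 − (+1.799e-01/-9.611e-01) = 7.110609
iter 2: u=1.058137  f(a)=+7.555e-03  f'(a)=-8.819e-01  a ← 7.110609 − (+7.555e-03/-8.819e-01) = 7.119175
iter 3: u=1.056864  f(a)=+1.462e-05  f'(a)=-8.785e-01  a ← 7.119175 − (+1.462e-05/-8.785e-01) = 7.119192
iter 4: u=1.056862  f(a)=+5.494e-11  f'(a)=-8.785e-01  a ← 7.119192 − (+5.494e-11/-8.785e-01) = 7.119192
iter 5: u=1.056862  f(a)=-7.105e-15  f'(a)=-8.785e-01  a ← 7.119192 − (-7.105e-15/-8.785e-01) = 7.119192
converged: |Δa| < 1e-12 after 5 iterations
sag = a·(cosh(S/(2a)) − 1) = 7.119192·(cosh(1.056862) − 1) = 4.360047
T_max/T_min = cosh(S/(2a)) = 1.612436

a=7.119 sag=4.360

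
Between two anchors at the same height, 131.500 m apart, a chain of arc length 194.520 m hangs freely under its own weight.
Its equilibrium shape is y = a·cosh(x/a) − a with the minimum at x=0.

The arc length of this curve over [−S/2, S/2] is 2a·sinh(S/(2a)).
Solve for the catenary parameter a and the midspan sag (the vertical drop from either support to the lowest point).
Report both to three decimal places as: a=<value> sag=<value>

seed: a₀ = √(S³/(24(L−S))) = √(131.500³/(24·63.020)) = 38.774286
iter 1: u=1.695711  f(a)=+9.706e+00  f'(a)=-4.287e+00  a ← 38.774286 − (+9.706e+00/-4.287e+00) = 41.038624
iter 2: u=1.602149  f(a)=+9.152e-01  f'(a)=-3.513e+00  a ← 41.038624 − (+9.152e-01/-3.513e+00) = 41.299134
iter 3: u=1.592043  f(a)=+1.001e-02  f'(a)=-3.437e+00  a ← 41.299134 − (+1.001e-02/-3.437e+00) = 41.302046
iter 4: u=1.591931  f(a)=+1.225e-06  f'(a)=-3.436e+00  a ← 41.302046 − (+1.225e-06/-3.436e+00) = 41.302047
iter 5: u=1.591931  f(a)=+5.684e-14  f'(a)=-3.436e+00  a ← 41.302047 − (+5.684e-14/-3.436e+00) = 41.302047
converged: |Δa| < 1e-12 after 5 iterations
sag = a·(cosh(S/(2a)) − 1) = 41.302047·(cosh(1.591931) − 1) = 64.364252
T_max/T_min = cosh(S/(2a)) = 2.558379

a=41.302 sag=64.364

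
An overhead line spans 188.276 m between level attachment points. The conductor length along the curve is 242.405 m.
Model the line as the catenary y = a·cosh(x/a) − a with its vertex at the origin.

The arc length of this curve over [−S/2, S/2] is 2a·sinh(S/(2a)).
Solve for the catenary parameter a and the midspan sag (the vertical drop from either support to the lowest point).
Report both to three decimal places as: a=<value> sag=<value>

a=74.582 sag=67.729

seed: a₀ = √(S³/(24(L−S))) = √(188.276³/(24·54.129)) = 71.675680
iter 1: u=1.313388  f(a)=+4.865e+00  f'(a)=-1.788e+00  a ← 71.675680 − (+4.865e+00/-1.788e+00) = 74.397361
iter 2: u=1.265341  f(a)=+2.908e-01  f'(a)=-1.580e+00  a ← 74.397361 − (+2.908e-01/-1.580e+00) = 74.581479
iter 3: u=1.262217  f(a)=+1.186e-03  f'(a)=-1.567e+00  a ← 74.581479 − (+1.186e-03/-1.567e+00) = 74.582236
iter 4: u=1.262204  f(a)=+1.988e-08  f'(a)=-1.567e+00  a ← 74.582236 − (+1.988e-08/-1.567e+00) = 74.582236
iter 5: u=1.262204  f(a)=+2.842e-14  f'(a)=-1.567e+00  a ← 74.582236 − (+2.842e-14/-1.567e+00) = 74.582236
converged: |Δa| < 1e-12 after 5 iterations
sag = a·(cosh(S/(2a)) − 1) = 74.582236·(cosh(1.262204) − 1) = 67.729239
T_max/T_min = cosh(S/(2a)) = 1.908115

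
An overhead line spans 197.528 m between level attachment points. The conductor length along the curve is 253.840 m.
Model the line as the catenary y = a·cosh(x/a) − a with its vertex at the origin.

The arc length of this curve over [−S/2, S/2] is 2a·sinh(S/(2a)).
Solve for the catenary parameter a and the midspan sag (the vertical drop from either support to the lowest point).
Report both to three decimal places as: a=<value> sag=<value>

seed: a₀ = √(S³/(24(L−S))) = √(197.528³/(24·56.312)) = 75.515639
iter 1: u=1.307862  f(a)=+5.017e+00  f'(a)=-1.763e+00  a ← 75.515639 − (+5.017e+00/-1.763e+00) = 78.361995
iter 2: u=1.260356  f(a)=+2.976e-01  f'(a)=-1.559e+00  a ← 78.361995 − (+2.976e-01/-1.559e+00) = 78.552873
iter 3: u=1.257293  f(a)=+1.193e-03  f'(a)=-1.547e+00  a ← 78.552873 − (+1.193e-03/-1.547e+00) = 78.553645
iter 4: u=1.257281  f(a)=+1.935e-08  f'(a)=-1.547e+00  a ← 78.553645 − (+1.935e-08/-1.547e+00) = 78.553645
iter 5: u=1.257281  f(a)=+2.842e-14  f'(a)=-1.547e+00  a ← 78.553645 − (+2.842e-14/-1.547e+00) = 78.553645
converged: |Δa| < 1e-12 after 5 iterations
sag = a·(cosh(S/(2a)) − 1) = 78.553645·(cosh(1.257281) − 1) = 70.709082
T_max/T_min = cosh(S/(2a)) = 1.900138

a=78.554 sag=70.709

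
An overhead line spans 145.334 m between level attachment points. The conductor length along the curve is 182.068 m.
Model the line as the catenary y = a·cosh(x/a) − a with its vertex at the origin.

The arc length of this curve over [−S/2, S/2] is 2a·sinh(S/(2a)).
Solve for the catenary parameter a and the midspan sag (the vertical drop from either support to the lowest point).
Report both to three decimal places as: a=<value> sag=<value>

seed: a₀ = √(S³/(24(L−S))) = √(145.334³/(24·36.734)) = 59.008029
iter 1: u=1.231476  f(a)=+2.888e+00  f'(a)=-1.444e+00  a ← 59.008029 − (+2.888e+00/-1.444e+00) = 61.007593
iter 2: u=1.191114  f(a)=+1.533e-01  f'(a)=-1.295e+00  a ← 61.007593 − (+1.533e-01/-1.295e+00) = 61.125993
iter 3: u=1.188807  f(a)=+4.855e-04  f'(a)=-1.287e+00  a ← 61.125993 − (+4.855e-04/-1.287e+00) = 61.126371
iter 4: u=1.188800  f(a)=+4.903e-09  f'(a)=-1.287e+00  a ← 61.126371 − (+4.903e-09/-1.287e+00) = 61.126371
iter 5: u=1.188800  f(a)=-5.684e-14  f'(a)=-1.287e+00  a ← 61.126371 − (-5.684e-14/-1.287e+00) = 61.126371
converged: |Δa| < 1e-12 after 5 iterations
sag = a·(cosh(S/(2a)) − 1) = 61.126371·(cosh(1.188800) − 1) = 48.525909
T_max/T_min = cosh(S/(2a)) = 1.793862

a=61.126 sag=48.526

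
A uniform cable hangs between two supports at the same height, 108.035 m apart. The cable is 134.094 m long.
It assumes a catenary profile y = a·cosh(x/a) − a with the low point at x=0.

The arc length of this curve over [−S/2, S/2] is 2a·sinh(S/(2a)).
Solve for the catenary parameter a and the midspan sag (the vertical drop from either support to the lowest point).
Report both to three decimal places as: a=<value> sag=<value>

a=46.444 sag=35.118

seed: a₀ = √(S³/(24(L−S))) = √(108.035³/(24·26.059)) = 44.901642
iter 1: u=1.203018  f(a)=+1.952e+00  f'(a)=-1.338e+00  a ← 44.901642 − (+1.952e+00/-1.338e+00) = 46.360951
iter 2: u=1.165151  f(a)=+9.920e-02  f'(a)=-1.205e+00  a ← 46.360951 − (+9.920e-02/-1.205e+00) = 46.443289
iter 3: u=1.163085  f(a)=+2.866e-04  f'(a)=-1.198e+00  a ← 46.443289 − (+2.866e-04/-1.198e+00) = 46.443529
iter 4: u=1.163079  f(a)=+2.407e-09  f'(a)=-1.198e+00  a ← 46.443529 − (+2.407e-09/-1.198e+00) = 46.443529
iter 5: u=1.163079  f(a)=-2.842e-14  f'(a)=-1.198e+00  a ← 46.443529 − (-2.842e-14/-1.198e+00) = 46.443529
converged: |Δa| < 1e-12 after 5 iterations
sag = a·(cosh(S/(2a)) − 1) = 46.443529·(cosh(1.163079) − 1) = 35.118114
T_max/T_min = cosh(S/(2a)) = 1.756147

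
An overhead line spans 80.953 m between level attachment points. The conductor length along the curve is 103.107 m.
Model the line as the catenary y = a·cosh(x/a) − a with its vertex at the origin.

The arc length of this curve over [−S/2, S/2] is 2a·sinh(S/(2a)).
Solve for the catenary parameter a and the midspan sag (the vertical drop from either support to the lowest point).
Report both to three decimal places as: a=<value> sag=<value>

seed: a₀ = √(S³/(24(L−S))) = √(80.953³/(24·22.154)) = 31.587680
iter 1: u=1.281401  f(a)=+1.892e+00  f'(a)=-1.647e+00  a ← 31.587680 − (+1.892e+00/-1.647e+00) = 32.736221
iter 2: u=1.236444  f(a)=+1.081e-01  f'(a)=-1.464e+00  a ← 32.736221 − (+1.081e-01/-1.464e+00) = 32.810053
iter 3: u=1.233662  f(a)=+4.000e-04  f'(a)=-1.453e+00  a ← 32.810053 − (+4.000e-04/-1.453e+00) = 32.810328
iter 4: u=1.233651  f(a)=+5.524e-09  f'(a)=-1.453e+00  a ← 32.810328 − (+5.524e-09/-1.453e+00) = 32.810328
iter 5: u=1.233651  f(a)=+2.842e-14  f'(a)=-1.453e+00  a ← 32.810328 − (+2.842e-14/-1.453e+00) = 32.810328
converged: |Δa| < 1e-12 after 5 iterations
sag = a·(cosh(S/(2a)) − 1) = 32.810328·(cosh(1.233651) − 1) = 28.298435
T_max/T_min = cosh(S/(2a)) = 1.862486

a=32.810 sag=28.298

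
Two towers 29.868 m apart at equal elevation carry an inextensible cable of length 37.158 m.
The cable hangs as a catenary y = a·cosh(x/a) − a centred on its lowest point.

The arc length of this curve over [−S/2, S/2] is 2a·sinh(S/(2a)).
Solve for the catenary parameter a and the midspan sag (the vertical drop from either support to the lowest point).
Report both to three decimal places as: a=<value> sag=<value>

a=12.769 sag=9.775

seed: a₀ = √(S³/(24(L−S))) = √(29.868³/(24·7.290)) = 12.340701
iter 1: u=1.210142  f(a)=+5.528e-01  f'(a)=-1.364e+00  a ← 12.340701 − (+5.528e-01/-1.364e+00) = 12.746036
iter 2: u=1.171658  f(a)=+2.840e-02  f'(a)=-1.227e+00  a ← 12.746036 − (+2.840e-02/-1.227e+00) = 12.769187
iter 3: u=1.169534  f(a)=+8.398e-05  f'(a)=-1.220e+00  a ← 12.769187 − (+8.398e-05/-1.220e+00) = 12.769256
iter 4: u=1.169528  f(a)=+7.389e-10  f'(a)=-1.220e+00  a ← 12.769256 − (+7.389e-10/-1.220e+00) = 12.769256
iter 5: u=1.169528  f(a)=+0.000e+00  f'(a)=-1.220e+00  a ← 12.769256 − (+0.000e+00/-1.220e+00) = 12.769256
converged: |Δa| < 1e-12 after 5 iterations
sag = a·(cosh(S/(2a)) − 1) = 12.769256·(cosh(1.169528) − 1) = 9.774771
T_max/T_min = cosh(S/(2a)) = 1.765493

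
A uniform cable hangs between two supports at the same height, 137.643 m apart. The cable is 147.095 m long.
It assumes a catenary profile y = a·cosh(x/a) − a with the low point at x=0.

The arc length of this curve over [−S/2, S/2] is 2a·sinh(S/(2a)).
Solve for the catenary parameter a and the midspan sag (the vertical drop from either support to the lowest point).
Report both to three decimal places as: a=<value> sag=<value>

seed: a₀ = √(S³/(24(L−S))) = √(137.643³/(24·9.452)) = 107.217016
iter 1: u=0.641890  f(a)=+1.966e-01  f'(a)=-1.837e-01  a ← 107.217016 − (+1.966e-01/-1.837e-01) = 108.287546
iter 2: u=0.635544  f(a)=+2.984e-03  f'(a)=-1.782e-01  a ← 108.287546 − (+2.984e-03/-1.782e-01) = 108.304296
iter 3: u=0.635446  f(a)=+7.106e-07  f'(a)=-1.781e-01  a ← 108.304296 − (+7.106e-07/-1.781e-01) = 108.304300
iter 4: u=0.635446  f(a)=+2.842e-14  f'(a)=-1.781e-01  a ← 108.304300 − (+2.842e-14/-1.781e-01) = 108.304300
converged: |Δa| < 1e-12 after 4 iterations
sag = a·(cosh(S/(2a)) − 1) = 108.304300·(cosh(0.635446) − 1) = 22.611918
T_max/T_min = cosh(S/(2a)) = 1.208781

a=108.304 sag=22.612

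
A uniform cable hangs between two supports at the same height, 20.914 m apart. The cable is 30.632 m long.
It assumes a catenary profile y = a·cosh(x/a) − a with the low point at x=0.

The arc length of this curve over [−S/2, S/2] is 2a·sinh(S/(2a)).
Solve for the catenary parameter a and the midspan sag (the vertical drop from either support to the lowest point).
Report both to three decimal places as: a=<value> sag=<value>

seed: a₀ = √(S³/(24(L−S))) = √(20.914³/(24·9.718)) = 6.262700
iter 1: u=1.669727  f(a)=+1.448e+00  f'(a)=-4.059e+00  a ← 6.262700 − (+1.448e+00/-4.059e+00) = 6.619444
iter 2: u=1.579740  f(a)=+1.330e-01  f'(a)=-3.345e+00  a ← 6.619444 − (+1.330e-01/-3.345e+00) = 6.659187
iter 3: u=1.570312  f(a)=+1.371e-03  f'(a)=-3.277e+00  a ← 6.659187 − (+1.371e-03/-3.277e+00) = 6.659606
iter 4: u=1.570213  f(a)=+1.491e-07  f'(a)=-3.276e+00  a ← 6.659606 − (+1.491e-07/-3.276e+00) = 6.659606
iter 5: u=1.570213  f(a)=+0.000e+00  f'(a)=-3.276e+00  a ← 6.659606 − (+0.000e+00/-3.276e+00) = 6.659606
converged: |Δa| < 1e-12 after 5 iterations
sag = a·(cosh(S/(2a)) − 1) = 6.659606·(cosh(1.570213) − 1) = 10.041598
T_max/T_min = cosh(S/(2a)) = 2.507837

a=6.660 sag=10.042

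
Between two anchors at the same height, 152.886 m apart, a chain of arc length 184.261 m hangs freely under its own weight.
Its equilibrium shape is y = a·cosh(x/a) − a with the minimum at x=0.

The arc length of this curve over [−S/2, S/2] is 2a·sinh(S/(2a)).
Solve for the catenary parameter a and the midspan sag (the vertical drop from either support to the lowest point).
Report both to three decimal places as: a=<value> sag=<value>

a=70.917 sag=45.347

seed: a₀ = √(S³/(24(L−S))) = √(152.886³/(24·31.375)) = 68.889668
iter 1: u=1.109644  f(a)=+1.989e+00  f'(a)=-1.028e+00  a ← 68.889668 − (+1.989e+00/-1.028e+00) = 70.824561
iter 2: u=1.079329  f(a)=+8.689e-02  f'(a)=-9.400e-01  a ← 70.824561 − (+8.689e-02/-9.400e-01) = 70.916988
iter 3: u=1.077922  f(a)=+1.825e-04  f'(a)=-9.361e-01  a ← 70.916988 − (+1.825e-04/-9.361e-01) = 70.917183
iter 4: u=1.077919  f(a)=+8.093e-10  f'(a)=-9.361e-01  a ← 70.917183 − (+8.093e-10/-9.361e-01) = 70.917183
iter 5: u=1.077919  f(a)=+0.000e+00  f'(a)=-9.361e-01  a ← 70.917183 − (+0.000e+00/-9.361e-01) = 70.917183
converged: |Δa| < 1e-12 after 5 iterations
sag = a·(cosh(S/(2a)) − 1) = 70.917183·(cosh(1.077919) − 1) = 45.346637
T_max/T_min = cosh(S/(2a)) = 1.639431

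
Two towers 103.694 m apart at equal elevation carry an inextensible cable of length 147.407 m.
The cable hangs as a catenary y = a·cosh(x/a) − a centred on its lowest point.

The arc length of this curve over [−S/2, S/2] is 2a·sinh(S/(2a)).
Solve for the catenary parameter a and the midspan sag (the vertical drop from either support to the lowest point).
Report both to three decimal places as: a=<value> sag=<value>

seed: a₀ = √(S³/(24(L−S))) = √(103.694³/(24·43.713)) = 32.600144
iter 1: u=1.590392  f(a)=+5.873e+00  f'(a)=-3.424e+00  a ← 32.600144 − (+5.873e+00/-3.424e+00) = 34.315282
iter 2: u=1.510901  f(a)=+4.953e-01  f'(a)=-2.869e+00  a ← 34.315282 − (+4.953e-01/-2.869e+00) = 34.487933
iter 3: u=1.503337  f(a)=+4.240e-03  f'(a)=-2.820e+00  a ← 34.487933 − (+4.240e-03/-2.820e+00) = 34.489437
iter 4: u=1.503272  f(a)=+3.166e-07  f'(a)=-2.820e+00  a ← 34.489437 − (+3.166e-07/-2.820e+00) = 34.489437
iter 5: u=1.503272  f(a)=+0.000e+00  f'(a)=-2.820e+00  a ← 34.489437 − (+0.000e+00/-2.820e+00) = 34.489437
converged: |Δa| < 1e-12 after 5 iterations
sag = a·(cosh(S/(2a)) − 1) = 34.489437·(cosh(1.503272) − 1) = 46.884559
T_max/T_min = cosh(S/(2a)) = 2.359389

a=34.489 sag=46.885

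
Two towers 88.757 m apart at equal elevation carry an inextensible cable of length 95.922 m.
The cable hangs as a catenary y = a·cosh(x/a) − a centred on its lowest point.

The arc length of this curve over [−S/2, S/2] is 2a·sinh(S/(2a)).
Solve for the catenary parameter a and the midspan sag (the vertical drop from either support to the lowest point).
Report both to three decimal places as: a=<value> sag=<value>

seed: a₀ = √(S³/(24(L−S))) = √(88.757³/(24·7.165)) = 63.766151
iter 1: u=0.695957  f(a)=+1.755e-01  f'(a)=-2.358e-01  a ← 63.766151 − (+1.755e-01/-2.358e-01) = 64.510568
iter 2: u=0.687926  f(a)=+3.121e-03  f'(a)=-2.275e-01  a ← 64.510568 − (+3.121e-03/-2.275e-01) = 64.524289
iter 3: u=0.687780  f(a)=+1.026e-06  f'(a)=-2.273e-01  a ← 64.524289 − (+1.026e-06/-2.273e-01) = 64.524293
iter 4: u=0.687780  f(a)=+9.948e-14  f'(a)=-2.273e-01  a ← 64.524293 − (+9.948e-14/-2.273e-01) = 64.524293
converged: |Δa| < 1e-12 after 4 iterations
sag = a·(cosh(S/(2a)) − 1) = 64.524293·(cosh(0.687780) − 1) = 15.872485
T_max/T_min = cosh(S/(2a)) = 1.245992

a=64.524 sag=15.872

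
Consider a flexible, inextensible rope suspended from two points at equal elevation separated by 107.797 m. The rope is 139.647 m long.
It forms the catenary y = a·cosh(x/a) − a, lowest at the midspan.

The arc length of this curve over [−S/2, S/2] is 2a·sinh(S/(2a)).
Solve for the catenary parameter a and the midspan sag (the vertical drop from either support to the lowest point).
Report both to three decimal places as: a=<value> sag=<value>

a=42.165 sag=39.402

seed: a₀ = √(S³/(24(L−S))) = √(107.797³/(24·31.850)) = 40.480855
iter 1: u=1.331457  f(a)=+2.945e+00  f'(a)=-1.871e+00  a ← 40.480855 − (+2.945e+00/-1.871e+00) = 42.055204
iter 2: u=1.281613  f(a)=+1.805e-01  f'(a)=-1.648e+00  a ← 42.055204 − (+1.805e-01/-1.648e+00) = 42.164764
iter 3: u=1.278283  f(a)=+7.763e-04  f'(a)=-1.634e+00  a ← 42.164764 − (+7.763e-04/-1.634e+00) = 42.165239
iter 4: u=1.278269  f(a)=+1.449e-08  f'(a)=-1.634e+00  a ← 42.165239 − (+1.449e-08/-1.634e+00) = 42.165239
iter 5: u=1.278269  f(a)=-2.842e-14  f'(a)=-1.634e+00  a ← 42.165239 − (-2.842e-14/-1.634e+00) = 42.165239
converged: |Δa| < 1e-12 after 5 iterations
sag = a·(cosh(S/(2a)) − 1) = 42.165239·(cosh(1.278269) − 1) = 39.402086
T_max/T_min = cosh(S/(2a)) = 1.934468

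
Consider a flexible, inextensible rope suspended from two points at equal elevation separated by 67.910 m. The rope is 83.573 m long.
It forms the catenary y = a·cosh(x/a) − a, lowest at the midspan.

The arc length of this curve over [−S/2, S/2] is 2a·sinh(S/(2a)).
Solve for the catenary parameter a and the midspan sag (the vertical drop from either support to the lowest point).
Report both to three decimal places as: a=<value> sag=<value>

a=29.814 sag=21.518

seed: a₀ = √(S³/(24(L−S))) = √(67.910³/(24·15.663)) = 28.864065
iter 1: u=1.176376  f(a)=+1.120e+00  f'(a)=-1.243e+00  a ← 28.864065 − (+1.120e+00/-1.243e+00) = 29.765180
iter 2: u=1.140762  f(a)=+5.460e-02  f'(a)=-1.125e+00  a ← 29.765180 − (+5.460e-02/-1.125e+00) = 29.813727
iter 3: u=1.138905  f(a)=+1.444e-04  f'(a)=-1.119e+00  a ← 29.813727 − (+1.444e-04/-1.119e+00) = 29.813856
iter 4: u=1.138900  f(a)=+1.016e-09  f'(a)=-1.119e+00  a ← 29.813856 − (+1.016e-09/-1.119e+00) = 29.813856
iter 5: u=1.138900  f(a)=+1.421e-14  f'(a)=-1.119e+00  a ← 29.813856 − (+1.421e-14/-1.119e+00) = 29.813856
converged: |Δa| < 1e-12 after 5 iterations
sag = a·(cosh(S/(2a)) − 1) = 29.813856·(cosh(1.138900) − 1) = 21.518177
T_max/T_min = cosh(S/(2a)) = 1.721751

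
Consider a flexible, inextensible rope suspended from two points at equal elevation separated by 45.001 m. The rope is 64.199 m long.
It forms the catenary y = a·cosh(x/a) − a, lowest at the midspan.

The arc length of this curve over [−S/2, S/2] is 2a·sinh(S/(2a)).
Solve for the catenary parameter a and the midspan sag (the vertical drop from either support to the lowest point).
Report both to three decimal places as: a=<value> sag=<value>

a=14.888 sag=20.496

seed: a₀ = √(S³/(24(L−S))) = √(45.001³/(24·19.198)) = 14.063701
iter 1: u=1.599899  f(a)=+2.612e+00  f'(a)=-3.496e+00  a ← 14.063701 − (+2.612e+00/-3.496e+00) = 14.810909
iter 2: u=1.519184  f(a)=+2.226e-01  f'(a)=-2.923e+00  a ← 14.810909 − (+2.226e-01/-2.923e+00) = 14.887065
iter 3: u=1.511413  f(a)=+1.950e-03  f'(a)=-2.872e+00  a ← 14.887065 − (+1.950e-03/-2.872e+00) = 14.887744
iter 4: u=1.511344  f(a)=+1.525e-07  f'(a)=-2.872e+00  a ← 14.887744 − (+1.525e-07/-2.872e+00) = 14.887744
iter 5: u=1.511344  f(a)=+0.000e+00  f'(a)=-2.872e+00  a ← 14.887744 − (+0.000e+00/-2.872e+00) = 14.887744
converged: |Δa| < 1e-12 after 5 iterations
sag = a·(cosh(S/(2a)) − 1) = 14.887744·(cosh(1.511344) − 1) = 20.496191
T_max/T_min = cosh(S/(2a)) = 2.376716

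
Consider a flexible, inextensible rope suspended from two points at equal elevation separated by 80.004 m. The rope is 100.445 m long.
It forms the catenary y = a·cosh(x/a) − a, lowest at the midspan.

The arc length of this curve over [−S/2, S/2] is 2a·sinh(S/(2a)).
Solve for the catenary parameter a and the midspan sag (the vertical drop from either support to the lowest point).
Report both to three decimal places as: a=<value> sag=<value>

a=33.480 sag=26.879

seed: a₀ = √(S³/(24(L−S))) = √(80.004³/(24·20.441)) = 32.308059
iter 1: u=1.238143  f(a)=+1.625e+00  f'(a)=-1.470e+00  a ← 32.308059 − (+1.625e+00/-1.470e+00) = 33.413434
iter 2: u=1.197183  f(a)=+8.713e-02  f'(a)=-1.316e+00  a ← 33.413434 − (+8.713e-02/-1.316e+00) = 33.479621
iter 3: u=1.194816  f(a)=+2.819e-04  f'(a)=-1.308e+00  a ← 33.479621 − (+2.819e-04/-1.308e+00) = 33.479837
iter 4: u=1.194809  f(a)=+2.970e-09  f'(a)=-1.308e+00  a ← 33.479837 − (+2.970e-09/-1.308e+00) = 33.479837
iter 5: u=1.194809  f(a)=+0.000e+00  f'(a)=-1.308e+00  a ← 33.479837 − (+0.000e+00/-1.308e+00) = 33.479837
converged: |Δa| < 1e-12 after 5 iterations
sag = a·(cosh(S/(2a)) − 1) = 33.479837·(cosh(1.194809) − 1) = 26.879081
T_max/T_min = cosh(S/(2a)) = 1.802844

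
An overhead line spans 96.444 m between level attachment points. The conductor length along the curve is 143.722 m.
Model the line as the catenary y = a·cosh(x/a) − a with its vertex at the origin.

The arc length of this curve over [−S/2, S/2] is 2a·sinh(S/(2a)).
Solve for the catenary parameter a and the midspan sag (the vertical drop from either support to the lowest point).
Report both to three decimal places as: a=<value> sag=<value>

seed: a₀ = √(S³/(24(L−S))) = √(96.444³/(24·47.278)) = 28.117561
iter 1: u=1.715014  f(a)=+7.460e+00  f'(a)=-4.462e+00  a ← 28.117561 − (+7.460e+00/-4.462e+00) = 29.789600
iter 2: u=1.618753  f(a)=+7.172e-01  f'(a)=-3.642e+00  a ← 29.789600 − (+7.172e-01/-3.642e+00) = 29.986558
iter 3: u=1.608121  f(a)=+8.187e-03  f'(a)=-3.559e+00  a ← 29.986558 − (+8.187e-03/-3.559e+00) = 29.988858
iter 4: u=1.607997  f(a)=+1.094e-06  f'(a)=-3.558e+00  a ← 29.988858 − (+1.094e-06/-3.558e+00) = 29.988858
iter 5: u=1.607997  f(a)=+2.842e-14  f'(a)=-3.558e+00  a ← 29.988858 − (+2.842e-14/-3.558e+00) = 29.988858
converged: |Δa| < 1e-12 after 5 iterations
sag = a·(cosh(S/(2a)) − 1) = 29.988858·(cosh(1.607997) − 1) = 47.878561
T_max/T_min = cosh(S/(2a)) = 2.596545

a=29.989 sag=47.879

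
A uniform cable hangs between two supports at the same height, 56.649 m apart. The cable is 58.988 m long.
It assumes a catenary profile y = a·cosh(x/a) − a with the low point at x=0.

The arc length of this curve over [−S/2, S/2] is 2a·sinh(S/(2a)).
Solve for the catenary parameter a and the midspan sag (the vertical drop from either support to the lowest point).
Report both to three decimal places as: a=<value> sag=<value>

a=57.256 sag=7.150

seed: a₀ = √(S³/(24(L−S))) = √(56.649³/(24·2.339)) = 56.907255
iter 1: u=0.497731  f(a)=+2.914e-02  f'(a)=-8.426e-02  a ← 56.907255 − (+2.914e-02/-8.426e-02) = 57.253146
iter 2: u=0.494724  f(a)=+2.679e-04  f'(a)=-8.272e-02  a ← 57.253146 − (+2.679e-04/-8.272e-02) = 57.256384
iter 3: u=0.494696  f(a)=+2.309e-08  f'(a)=-8.270e-02  a ← 57.256384 − (+2.309e-08/-8.270e-02) = 57.256384
iter 4: u=0.494696  f(a)=+0.000e+00  f'(a)=-8.270e-02  a ← 57.256384 − (+0.000e+00/-8.270e-02) = 57.256384
converged: |Δa| < 1e-12 after 4 iterations
sag = a·(cosh(S/(2a)) − 1) = 57.256384·(cosh(0.494696) − 1) = 7.150056
T_max/T_min = cosh(S/(2a)) = 1.124878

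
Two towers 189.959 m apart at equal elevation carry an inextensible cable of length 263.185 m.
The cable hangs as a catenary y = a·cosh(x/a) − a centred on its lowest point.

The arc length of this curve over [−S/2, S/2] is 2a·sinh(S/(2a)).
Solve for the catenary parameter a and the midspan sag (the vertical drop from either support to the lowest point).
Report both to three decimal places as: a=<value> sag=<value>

seed: a₀ = √(S³/(24(L−S))) = √(189.959³/(24·73.226)) = 62.452746
iter 1: u=1.520822  f(a)=+8.950e+00  f'(a)=-2.934e+00  a ← 62.452746 − (+8.950e+00/-2.934e+00) = 65.502979
iter 2: u=1.450003  f(a)=+6.975e-01  f'(a)=-2.493e+00  a ← 65.502979 − (+6.975e-01/-2.493e+00) = 65.782733
iter 3: u=1.443836  f(a)=+5.027e-03  f'(a)=-2.457e+00  a ← 65.782733 − (+5.027e-03/-2.457e+00) = 65.784779
iter 4: u=1.443791  f(a)=+2.653e-07  f'(a)=-2.457e+00  a ← 65.784779 − (+2.653e-07/-2.457e+00) = 65.784779
iter 5: u=1.443791  f(a)=-5.684e-14  f'(a)=-2.457e+00  a ← 65.784779 − (-5.684e-14/-2.457e+00) = 65.784779
converged: |Δa| < 1e-12 after 5 iterations
sag = a·(cosh(S/(2a)) − 1) = 65.784779·(cosh(1.443791) − 1) = 81.334979
T_max/T_min = cosh(S/(2a)) = 2.236380

a=65.785 sag=81.335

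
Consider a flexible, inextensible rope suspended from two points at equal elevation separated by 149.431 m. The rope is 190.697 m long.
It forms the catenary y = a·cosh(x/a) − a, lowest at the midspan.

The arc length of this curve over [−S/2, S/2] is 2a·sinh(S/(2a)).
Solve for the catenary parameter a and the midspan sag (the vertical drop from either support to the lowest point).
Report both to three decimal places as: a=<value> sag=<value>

a=60.310 sag=52.511

seed: a₀ = √(S³/(24(L−S))) = √(149.431³/(24·41.266)) = 58.044256
iter 1: u=1.287216  f(a)=+3.557e+00  f'(a)=-1.672e+00  a ← 58.044256 − (+3.557e+00/-1.672e+00) = 60.171689
iter 2: u=1.241705  f(a)=+2.049e-01  f'(a)=-1.484e+00  a ← 60.171689 − (+2.049e-01/-1.484e+00) = 60.309734
iter 3: u=1.238863  f(a)=+7.720e-04  f'(a)=-1.473e+00  a ← 60.309734 − (+7.720e-04/-1.473e+00) = 60.310258
iter 4: u=1.238852  f(a)=+1.105e-08  f'(a)=-1.473e+00  a ← 60.310258 − (+1.105e-08/-1.473e+00) = 60.310258
iter 5: u=1.238852  f(a)=+2.842e-14  f'(a)=-1.473e+00  a ← 60.310258 − (+2.842e-14/-1.473e+00) = 60.310258
converged: |Δa| < 1e-12 after 5 iterations
sag = a·(cosh(S/(2a)) − 1) = 60.310258·(cosh(1.238852) − 1) = 52.511121
T_max/T_min = cosh(S/(2a)) = 1.870683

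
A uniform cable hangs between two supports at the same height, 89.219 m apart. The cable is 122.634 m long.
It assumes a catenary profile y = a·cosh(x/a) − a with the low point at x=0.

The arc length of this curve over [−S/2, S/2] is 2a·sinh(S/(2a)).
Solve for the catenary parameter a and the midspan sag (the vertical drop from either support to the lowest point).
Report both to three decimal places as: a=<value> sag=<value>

seed: a₀ = √(S³/(24(L−S))) = √(89.219³/(24·33.415)) = 29.758407
iter 1: u=1.499055  f(a)=+3.962e+00  f'(a)=-2.793e+00  a ← 29.758407 − (+3.962e+00/-2.793e+00) = 31.177039
iter 2: u=1.430845  f(a)=+3.009e-01  f'(a)=-2.383e+00  a ← 31.177039 − (+3.009e-01/-2.383e+00) = 31.303307
iter 3: u=1.425073  f(a)=+2.051e-03  f'(a)=-2.351e+00  a ← 31.303307 − (+2.051e-03/-2.351e+00) = 31.304180
iter 4: u=1.425033  f(a)=+9.678e-08  f'(a)=-2.351e+00  a ← 31.304180 − (+9.678e-08/-2.351e+00) = 31.304180
iter 5: u=1.425033  f(a)=-1.421e-14  f'(a)=-2.351e+00  a ← 31.304180 − (-1.421e-14/-2.351e+00) = 31.304180
converged: |Δa| < 1e-12 after 5 iterations
sag = a·(cosh(S/(2a)) − 1) = 31.304180·(cosh(1.425033) − 1) = 37.541489
T_max/T_min = cosh(S/(2a)) = 2.199248

a=31.304 sag=37.541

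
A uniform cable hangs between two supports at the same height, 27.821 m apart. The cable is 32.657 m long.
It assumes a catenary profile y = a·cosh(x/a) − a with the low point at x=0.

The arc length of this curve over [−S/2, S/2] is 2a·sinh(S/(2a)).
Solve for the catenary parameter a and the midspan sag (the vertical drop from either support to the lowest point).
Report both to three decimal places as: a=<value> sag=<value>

a=13.963 sag=7.522

seed: a₀ = √(S³/(24(L−S))) = √(27.821³/(24·4.836)) = 13.621042
iter 1: u=1.021251  f(a)=+2.585e-01  f'(a)=-7.869e-01  a ← 13.621042 − (+2.585e-01/-7.869e-01) = 13.949577
iter 2: u=0.997199  f(a)=+9.650e-03  f'(a)=-7.292e-01  a ← 13.949577 − (+9.650e-03/-7.292e-01) = 13.962810
iter 3: u=0.996254  f(a)=+1.460e-05  f'(a)=-7.270e-01  a ← 13.962810 − (+1.460e-05/-7.270e-01) = 13.962830
iter 4: u=0.996252  f(a)=+3.352e-11  f'(a)=-7.270e-01  a ← 13.962830 − (+3.352e-11/-7.270e-01) = 13.962830
iter 5: u=0.996252  f(a)=+0.000e+00  f'(a)=-7.270e-01  a ← 13.962830 − (+0.000e+00/-7.270e-01) = 13.962830
converged: |Δa| < 1e-12 after 5 iterations
sag = a·(cosh(S/(2a)) − 1) = 13.962830·(cosh(0.996252) − 1) = 7.521595
T_max/T_min = cosh(S/(2a)) = 1.538687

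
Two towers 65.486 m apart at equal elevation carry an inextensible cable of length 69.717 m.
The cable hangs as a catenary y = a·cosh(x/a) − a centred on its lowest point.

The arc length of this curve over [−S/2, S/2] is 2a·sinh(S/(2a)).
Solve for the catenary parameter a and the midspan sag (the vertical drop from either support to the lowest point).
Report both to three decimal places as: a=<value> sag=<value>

seed: a₀ = √(S³/(24(L−S))) = √(65.486³/(24·4.231)) = 52.589079
iter 1: u=0.622620  f(a)=+8.277e-02  f'(a)=-1.672e-01  a ← 52.589079 − (+8.277e-02/-1.672e-01) = 53.084015
iter 2: u=0.616815  f(a)=+1.183e-03  f'(a)=-1.625e-01  a ← 53.084015 − (+1.183e-03/-1.625e-01) = 53.091296
iter 3: u=0.616730  f(a)=+2.494e-07  f'(a)=-1.624e-01  a ← 53.091296 − (+2.494e-07/-1.624e-01) = 53.091297
iter 4: u=0.616730  f(a)=+1.421e-14  f'(a)=-1.624e-01  a ← 53.091297 − (+1.421e-14/-1.624e-01) = 53.091297
converged: |Δa| < 1e-12 after 4 iterations
sag = a·(cosh(S/(2a)) − 1) = 53.091297·(cosh(0.616730) − 1) = 10.420913
T_max/T_min = cosh(S/(2a)) = 1.196283

a=53.091 sag=10.421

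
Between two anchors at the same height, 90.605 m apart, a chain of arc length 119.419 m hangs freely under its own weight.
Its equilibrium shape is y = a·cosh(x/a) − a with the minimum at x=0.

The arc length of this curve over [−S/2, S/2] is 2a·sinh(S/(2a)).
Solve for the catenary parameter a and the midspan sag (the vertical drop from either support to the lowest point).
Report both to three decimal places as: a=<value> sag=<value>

a=34.258 sag=34.581

seed: a₀ = √(S³/(24(L−S))) = √(90.605³/(24·28.814)) = 32.795998
iter 1: u=1.381342  f(a)=+2.877e+00  f'(a)=-2.116e+00  a ← 32.795998 − (+2.877e+00/-2.116e+00) = 34.155685
iter 2: u=1.326353  f(a)=+1.886e-01  f'(a)=-1.847e+00  a ← 34.155685 − (+1.886e-01/-1.847e+00) = 34.257802
iter 3: u=1.322399  f(a)=+9.362e-04  f'(a)=-1.829e+00  a ← 34.257802 − (+9.362e-04/-1.829e+00) = 34.258314
iter 4: u=1.322380  f(a)=+2.332e-08  f'(a)=-1.829e+00  a ← 34.258314 − (+2.332e-08/-1.829e+00) = 34.258314
iter 5: u=1.322380  f(a)=+0.000e+00  f'(a)=-1.829e+00  a ← 34.258314 − (+0.000e+00/-1.829e+00) = 34.258314
converged: |Δa| < 1e-12 after 5 iterations
sag = a·(cosh(S/(2a)) − 1) = 34.258314·(cosh(1.322380) − 1) = 34.581039
T_max/T_min = cosh(S/(2a)) = 2.009420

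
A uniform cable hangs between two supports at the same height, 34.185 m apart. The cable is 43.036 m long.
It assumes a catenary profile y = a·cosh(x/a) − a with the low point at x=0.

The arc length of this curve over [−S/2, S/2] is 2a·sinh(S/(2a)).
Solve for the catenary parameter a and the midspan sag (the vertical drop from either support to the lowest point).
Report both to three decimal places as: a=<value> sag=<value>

seed: a₀ = √(S³/(24(L−S))) = √(34.185³/(24·8.851)) = 13.713603
iter 1: u=1.246390  f(a)=+7.135e-01  f'(a)=-1.503e+00  a ← 13.713603 − (+7.135e-01/-1.503e+00) = 14.188367
iter 2: u=1.204684  f(a)=+3.873e-02  f'(a)=-1.344e+00  a ← 14.188367 − (+3.873e-02/-1.344e+00) = 14.217187
iter 3: u=1.202242  f(a)=+1.286e-04  f'(a)=-1.335e+00  a ← 14.217187 − (+1.286e-04/-1.335e+00) = 14.217283
iter 4: u=1.202234  f(a)=+1.428e-09  f'(a)=-1.335e+00  a ← 14.217283 − (+1.428e-09/-1.335e+00) = 14.217283
iter 5: u=1.202234  f(a)=+0.000e+00  f'(a)=-1.335e+00  a ← 14.217283 − (+0.000e+00/-1.335e+00) = 14.217283
converged: |Δa| < 1e-12 after 5 iterations
sag = a·(cosh(S/(2a)) − 1) = 14.217283·(cosh(1.202234) − 1) = 11.573325
T_max/T_min = cosh(S/(2a)) = 1.814032

a=14.217 sag=11.573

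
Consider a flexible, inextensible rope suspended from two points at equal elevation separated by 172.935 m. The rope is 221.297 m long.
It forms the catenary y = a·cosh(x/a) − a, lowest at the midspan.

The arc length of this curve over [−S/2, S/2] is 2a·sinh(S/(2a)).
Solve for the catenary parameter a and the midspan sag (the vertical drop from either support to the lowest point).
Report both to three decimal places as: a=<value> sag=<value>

a=69.390 sag=61.217

seed: a₀ = √(S³/(24(L−S))) = √(172.935³/(24·48.362)) = 66.752356
iter 1: u=1.295348  f(a)=+4.223e+00  f'(a)=-1.707e+00  a ← 66.752356 − (+4.223e+00/-1.707e+00) = 69.226244
iter 2: u=1.249057  f(a)=+2.461e-01  f'(a)=-1.513e+00  a ← 69.226244 − (+2.461e-01/-1.513e+00) = 69.388875
iter 3: u=1.246129  f(a)=+9.505e-04  f'(a)=-1.502e+00  a ← 69.388875 − (+9.505e-04/-1.502e+00) = 69.389508
iter 4: u=1.246118  f(a)=+1.429e-08  f'(a)=-1.502e+00  a ← 69.389508 − (+1.429e-08/-1.502e+00) = 69.389508
iter 5: u=1.246118  f(a)=+0.000e+00  f'(a)=-1.502e+00  a ← 69.389508 − (+0.000e+00/-1.502e+00) = 69.389508
converged: |Δa| < 1e-12 after 5 iterations
sag = a·(cosh(S/(2a)) − 1) = 69.389508·(cosh(1.246118) − 1) = 61.216749
T_max/T_min = cosh(S/(2a)) = 1.882219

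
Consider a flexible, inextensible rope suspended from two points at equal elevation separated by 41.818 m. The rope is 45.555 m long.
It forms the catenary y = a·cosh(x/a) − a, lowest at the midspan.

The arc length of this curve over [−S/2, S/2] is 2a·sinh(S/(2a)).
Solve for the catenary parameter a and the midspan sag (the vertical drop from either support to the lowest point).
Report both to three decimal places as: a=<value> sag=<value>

a=28.930 sag=7.891

seed: a₀ = √(S³/(24(L−S))) = √(41.818³/(24·3.737)) = 28.554708
iter 1: u=0.732244  f(a)=+1.015e-01  f'(a)=-2.760e-01  a ← 28.554708 − (+1.015e-01/-2.760e-01) = 28.922302
iter 2: u=0.722937  f(a)=+1.993e-03  f'(a)=-2.653e-01  a ← 28.922302 − (+1.993e-03/-2.653e-01) = 28.929813
iter 3: u=0.722749  f(a)=+8.026e-07  f'(a)=-2.651e-01  a ← 28.929813 − (+8.026e-07/-2.651e-01) = 28.929816
iter 4: u=0.722749  f(a)=+1.279e-13  f'(a)=-2.651e-01  a ← 28.929816 − (+1.279e-13/-2.651e-01) = 28.929816
converged: |Δa| < 1e-12 after 4 iterations
sag = a·(cosh(S/(2a)) − 1) = 28.929816·(cosh(0.722749) − 1) = 7.890678
T_max/T_min = cosh(S/(2a)) = 1.272752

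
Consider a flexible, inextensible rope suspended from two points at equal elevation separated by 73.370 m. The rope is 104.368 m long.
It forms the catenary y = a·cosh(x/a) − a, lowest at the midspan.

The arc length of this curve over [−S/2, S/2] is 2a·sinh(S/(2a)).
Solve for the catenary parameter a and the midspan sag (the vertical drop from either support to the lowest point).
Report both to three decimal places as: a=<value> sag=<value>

a=24.379 sag=33.219

seed: a₀ = √(S³/(24(L−S))) = √(73.370³/(24·30.998)) = 23.041212
iter 1: u=1.592147  f(a)=+4.175e+00  f'(a)=-3.437e+00  a ← 23.041212 − (+4.175e+00/-3.437e+00) = 24.255648
iter 2: u=1.512431  f(a)=+3.528e-01  f'(a)=-2.879e+00  a ← 24.255648 − (+3.528e-01/-2.879e+00) = 24.378178
iter 3: u=1.504829  f(a)=+3.033e-03  f'(a)=-2.830e+00  a ← 24.378178 − (+3.033e-03/-2.830e+00) = 24.379250
iter 4: u=1.504763  f(a)=+2.284e-07  f'(a)=-2.829e+00  a ← 24.379250 − (+2.284e-07/-2.829e+00) = 24.379250
iter 5: u=1.504763  f(a)=-1.421e-14  f'(a)=-2.829e+00  a ← 24.379250 − (-1.421e-14/-2.829e+00) = 24.379250
converged: |Δa| < 1e-12 after 5 iterations
sag = a·(cosh(S/(2a)) − 1) = 24.379250·(cosh(1.504763) − 1) = 33.218647
T_max/T_min = cosh(S/(2a)) = 2.362579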